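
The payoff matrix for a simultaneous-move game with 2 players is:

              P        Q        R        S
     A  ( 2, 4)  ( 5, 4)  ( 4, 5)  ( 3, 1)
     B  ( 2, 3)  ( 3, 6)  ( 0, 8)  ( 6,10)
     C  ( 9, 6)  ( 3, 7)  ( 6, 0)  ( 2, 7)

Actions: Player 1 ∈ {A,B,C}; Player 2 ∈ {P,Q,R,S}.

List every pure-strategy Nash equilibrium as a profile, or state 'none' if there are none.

NE set: (B,S)

(A,P): not NE [P1→C gives 9>2; P2→R gives 5>4]
(A,Q): not NE [P2→R gives 5>4]
(A,R): not NE [P1→C gives 6>4]
(A,S): not NE [P1→B gives 6>3; P2→R gives 5>1]
(B,P): not NE [P1→C gives 9>2; P2→S gives 10>3]
(B,Q): not NE [P1→A gives 5>3; P2→S gives 10>6]
(B,R): not NE [P1→C gives 6>0; P2→S gives 10>8]
(B,S): NE
(C,P): not NE [P2→S gives 7>6]
(C,Q): not NE [P1→A gives 5>3]
(C,R): not NE [P2→S gives 7>0]
(C,S): not NE [P1→B gives 6>2]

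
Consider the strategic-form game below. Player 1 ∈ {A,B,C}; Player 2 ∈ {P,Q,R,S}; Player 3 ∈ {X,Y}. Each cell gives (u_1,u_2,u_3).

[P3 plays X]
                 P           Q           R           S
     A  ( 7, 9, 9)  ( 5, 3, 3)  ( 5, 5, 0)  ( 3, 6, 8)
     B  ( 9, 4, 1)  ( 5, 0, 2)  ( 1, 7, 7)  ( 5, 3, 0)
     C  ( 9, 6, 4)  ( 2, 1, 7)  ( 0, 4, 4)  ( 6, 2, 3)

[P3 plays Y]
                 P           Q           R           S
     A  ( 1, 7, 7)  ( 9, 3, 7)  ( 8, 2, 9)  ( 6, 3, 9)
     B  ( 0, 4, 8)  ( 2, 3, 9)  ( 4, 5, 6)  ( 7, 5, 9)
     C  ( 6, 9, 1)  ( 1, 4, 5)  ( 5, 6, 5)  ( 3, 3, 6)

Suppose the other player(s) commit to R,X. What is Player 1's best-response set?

u_1(A vs R,X) = 5
u_1(B vs R,X) = 1
u_1(C vs R,X) = 0
max payoff 5 at {A}

argmax u_1 = {A}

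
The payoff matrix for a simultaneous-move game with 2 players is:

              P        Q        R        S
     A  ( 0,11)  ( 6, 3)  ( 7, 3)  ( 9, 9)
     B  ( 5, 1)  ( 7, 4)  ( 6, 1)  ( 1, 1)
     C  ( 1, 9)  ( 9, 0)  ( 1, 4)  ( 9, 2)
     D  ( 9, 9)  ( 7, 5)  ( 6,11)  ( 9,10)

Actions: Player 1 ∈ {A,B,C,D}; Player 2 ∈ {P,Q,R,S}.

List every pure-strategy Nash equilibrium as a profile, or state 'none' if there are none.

Equilibria: none

(A,P): not NE [P1→D gives 9>0]
(A,Q): not NE [P1→C gives 9>6; P2→P gives 11>3]
(A,R): not NE [P2→P gives 11>3]
(A,S): not NE [P2→P gives 11>9]
(B,P): not NE [P1→D gives 9>5; P2→Q gives 4>1]
(B,Q): not NE [P1→C gives 9>7]
(B,R): not NE [P1→A gives 7>6; P2→Q gives 4>1]
(B,S): not NE [P1→D gives 9>1; P2→Q gives 4>1]
(C,P): not NE [P1→D gives 9>1]
(C,Q): not NE [P2→P gives 9>0]
(C,R): not NE [P1→A gives 7>1; P2→P gives 9>4]
(C,S): not NE [P2→P gives 9>2]
(D,P): not NE [P2→R gives 11>9]
(D,Q): not NE [P1→C gives 9>7; P2→R gives 11>5]
(D,R): not NE [P1→A gives 7>6]
(D,S): not NE [P2→R gives 11>10]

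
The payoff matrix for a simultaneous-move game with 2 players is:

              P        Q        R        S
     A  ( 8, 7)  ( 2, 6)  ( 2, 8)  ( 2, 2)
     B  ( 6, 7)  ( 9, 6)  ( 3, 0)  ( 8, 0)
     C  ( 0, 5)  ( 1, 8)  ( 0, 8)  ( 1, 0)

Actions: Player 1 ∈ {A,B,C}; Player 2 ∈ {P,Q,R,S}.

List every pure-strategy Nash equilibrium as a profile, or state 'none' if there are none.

PSNE: ∅

(A,P): not NE [P2→R gives 8>7]
(A,Q): not NE [P1→B gives 9>2; P2→R gives 8>6]
(A,R): not NE [P1→B gives 3>2]
(A,S): not NE [P1→B gives 8>2; P2→R gives 8>2]
(B,P): not NE [P1→A gives 8>6]
(B,Q): not NE [P2→P gives 7>6]
(B,R): not NE [P2→P gives 7>0]
(B,S): not NE [P2→P gives 7>0]
(C,P): not NE [P1→A gives 8>0; P2→R gives 8>5]
(C,Q): not NE [P1→B gives 9>1]
(C,R): not NE [P1→B gives 3>0]
(C,S): not NE [P1→B gives 8>1; P2→R gives 8>0]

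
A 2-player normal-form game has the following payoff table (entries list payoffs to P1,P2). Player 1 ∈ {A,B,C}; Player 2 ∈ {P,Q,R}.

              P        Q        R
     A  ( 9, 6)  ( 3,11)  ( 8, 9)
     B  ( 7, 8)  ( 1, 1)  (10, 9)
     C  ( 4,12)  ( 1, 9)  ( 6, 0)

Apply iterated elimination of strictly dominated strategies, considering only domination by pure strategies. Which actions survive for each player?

Survivors P1:{A,B} P2:{Q,R}

P1 drop C (A beats it: P:9>4 Q:3>1 R:8>6)
P2 drop P (R beats it: A:9>6 B:9>8)
P1→{A,B} P2→{Q,R}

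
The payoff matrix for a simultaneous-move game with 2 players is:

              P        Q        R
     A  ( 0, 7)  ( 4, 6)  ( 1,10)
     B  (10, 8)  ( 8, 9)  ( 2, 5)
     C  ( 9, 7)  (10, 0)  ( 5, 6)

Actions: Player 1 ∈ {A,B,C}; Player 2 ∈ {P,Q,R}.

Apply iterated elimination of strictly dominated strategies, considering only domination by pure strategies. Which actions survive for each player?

P1 drop A (B beats it: P:10>0 Q:8>4 R:2>1)
P2 drop R (P beats it: B:8>5 C:7>6)
P1→{B,C} P2→{P,Q}

IESDS → P1:{B,C} P2:{P,Q}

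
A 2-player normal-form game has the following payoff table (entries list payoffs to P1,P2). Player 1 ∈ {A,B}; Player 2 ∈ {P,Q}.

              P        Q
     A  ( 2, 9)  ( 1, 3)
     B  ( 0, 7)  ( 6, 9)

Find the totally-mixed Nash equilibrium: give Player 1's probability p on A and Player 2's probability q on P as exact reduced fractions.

(p,q) = (1/4, 5/7)

P1 indiff ⇒ q·2+(1-q)·1 = q·0+(1-q)·6 ⇒ q(2) = (1-q)(5) ⇒ q = 5/7
P2 indiff ⇒ p·9+(1-p)·7 = p·3+(1-p)·9 ⇒ p(6) = (1-p)(2) ⇒ p = 1/4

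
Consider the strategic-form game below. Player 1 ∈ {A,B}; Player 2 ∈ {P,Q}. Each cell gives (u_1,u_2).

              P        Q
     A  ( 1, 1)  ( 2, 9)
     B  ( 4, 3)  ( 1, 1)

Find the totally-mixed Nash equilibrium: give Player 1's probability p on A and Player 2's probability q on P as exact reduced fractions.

(p,q) = (1/5, 1/4)

P1 indiff ⇒ q·1+(1-q)·2 = q·4+(1-q)·1 ⇒ q(-3) = (1-q)(-1) ⇒ q = 1/4
P2 indiff ⇒ p·1+(1-p)·3 = p·9+(1-p)·1 ⇒ p(-8) = (1-p)(-2) ⇒ p = 1/5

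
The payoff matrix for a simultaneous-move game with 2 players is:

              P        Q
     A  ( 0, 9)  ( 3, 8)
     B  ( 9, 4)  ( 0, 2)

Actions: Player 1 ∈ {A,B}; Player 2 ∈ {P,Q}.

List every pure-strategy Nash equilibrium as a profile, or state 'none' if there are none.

PSNE = {(B,P)}

(A,P): not NE [P1→B gives 9>0]
(A,Q): not NE [P2→P gives 9>8]
(B,P): NE
(B,Q): not NE [P1→A gives 3>0; P2→P gives 4>2]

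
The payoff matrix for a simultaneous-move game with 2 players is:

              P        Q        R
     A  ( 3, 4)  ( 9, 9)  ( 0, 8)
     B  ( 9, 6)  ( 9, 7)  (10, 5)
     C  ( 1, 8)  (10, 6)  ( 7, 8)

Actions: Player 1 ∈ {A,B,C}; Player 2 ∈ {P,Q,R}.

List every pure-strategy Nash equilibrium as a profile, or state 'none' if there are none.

No pure NE.

(A,P): not NE [P1→B gives 9>3; P2→Q gives 9>4]
(A,Q): not NE [P1→C gives 10>9]
(A,R): not NE [P1→B gives 10>0; P2→Q gives 9>8]
(B,P): not NE [P2→Q gives 7>6]
(B,Q): not NE [P1→C gives 10>9]
(B,R): not NE [P2→Q gives 7>5]
(C,P): not NE [P1→B gives 9>1]
(C,Q): not NE [P2→R gives 8>6]
(C,R): not NE [P1→B gives 10>7]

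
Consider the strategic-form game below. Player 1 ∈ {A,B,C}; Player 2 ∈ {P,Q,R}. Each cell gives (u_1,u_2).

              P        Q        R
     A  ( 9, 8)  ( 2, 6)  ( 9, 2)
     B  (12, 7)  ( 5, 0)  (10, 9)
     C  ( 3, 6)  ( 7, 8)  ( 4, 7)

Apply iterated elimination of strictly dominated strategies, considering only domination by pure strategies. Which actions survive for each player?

P1 drop A (B beats it: P:12>9 Q:5>2 R:10>9)
P2 drop P (R beats it: B:9>7 C:7>6)
P1→{B,C} P2→{Q,R}

IESDS → P1:{B,C} P2:{Q,R}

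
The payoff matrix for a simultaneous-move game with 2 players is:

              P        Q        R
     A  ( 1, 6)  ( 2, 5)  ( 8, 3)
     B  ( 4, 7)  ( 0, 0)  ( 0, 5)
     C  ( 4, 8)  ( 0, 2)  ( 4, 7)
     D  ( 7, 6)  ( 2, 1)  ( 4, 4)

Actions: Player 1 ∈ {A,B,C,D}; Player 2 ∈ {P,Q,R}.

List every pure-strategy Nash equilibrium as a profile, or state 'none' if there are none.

(A,P): not NE [P1→D gives 7>1]
(A,Q): not NE [P2→P gives 6>5]
(A,R): not NE [P2→P gives 6>3]
(B,P): not NE [P1→D gives 7>4]
(B,Q): not NE [P1→D gives 2>0; P2→P gives 7>0]
(B,R): not NE [P1→A gives 8>0; P2→P gives 7>5]
(C,P): not NE [P1→D gives 7>4]
(C,Q): not NE [P1→D gives 2>0; P2→P gives 8>2]
(C,R): not NE [P1→A gives 8>4; P2→P gives 8>7]
(D,P): NE
(D,Q): not NE [P2→P gives 6>1]
(D,R): not NE [P1→A gives 8>4; P2→P gives 6>4]

Nash profiles: (D,P)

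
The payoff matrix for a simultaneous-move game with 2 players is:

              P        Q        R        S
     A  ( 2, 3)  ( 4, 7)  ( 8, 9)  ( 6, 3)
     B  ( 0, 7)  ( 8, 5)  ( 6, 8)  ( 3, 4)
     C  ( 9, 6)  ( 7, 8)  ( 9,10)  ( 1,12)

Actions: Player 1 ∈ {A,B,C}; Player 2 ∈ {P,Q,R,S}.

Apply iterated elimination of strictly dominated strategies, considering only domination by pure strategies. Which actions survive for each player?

P2 drop P (R beats it: A:9>3 B:8>7 C:10>6)
P2 drop Q (R beats it: A:9>7 B:8>5 C:10>8)
P1 drop B (A beats it: R:8>6 S:6>3)
P1→{A,C} P2→{R,S}

Survivors P1:{A,C} P2:{R,S}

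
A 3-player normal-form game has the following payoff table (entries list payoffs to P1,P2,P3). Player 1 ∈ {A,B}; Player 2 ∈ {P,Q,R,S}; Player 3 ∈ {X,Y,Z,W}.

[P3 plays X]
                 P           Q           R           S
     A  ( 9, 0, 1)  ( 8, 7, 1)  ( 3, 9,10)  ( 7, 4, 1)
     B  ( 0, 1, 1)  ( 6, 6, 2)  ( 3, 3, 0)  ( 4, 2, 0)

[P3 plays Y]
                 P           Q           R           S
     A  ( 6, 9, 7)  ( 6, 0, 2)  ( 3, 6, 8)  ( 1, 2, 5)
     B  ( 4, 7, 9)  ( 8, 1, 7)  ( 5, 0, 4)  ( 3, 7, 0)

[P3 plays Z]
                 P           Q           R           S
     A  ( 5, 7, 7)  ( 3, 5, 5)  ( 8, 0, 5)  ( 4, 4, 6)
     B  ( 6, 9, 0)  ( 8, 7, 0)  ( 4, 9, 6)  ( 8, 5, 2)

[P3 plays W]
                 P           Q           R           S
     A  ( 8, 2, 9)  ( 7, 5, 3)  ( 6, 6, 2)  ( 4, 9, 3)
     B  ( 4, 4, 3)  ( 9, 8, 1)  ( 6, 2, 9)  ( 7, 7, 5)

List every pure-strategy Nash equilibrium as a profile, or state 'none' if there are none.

Nash profiles: (A,R,X)

(A,P,X): not NE [P2→R gives 9>0; P3→W gives 9>1]
(A,P,Y): not NE [P3→W gives 9>7]
(A,P,Z): not NE [P1→B gives 6>5; P3→W gives 9>7]
(A,P,W): not NE [P2→S gives 9>2]
(A,Q,X): not NE [P2→R gives 9>7; P3→Z gives 5>1]
(A,Q,Y): not NE [P1→B gives 8>6; P2→P gives 9>0; P3→Z gives 5>2]
(A,Q,Z): not NE [P1→B gives 8>3; P2→P gives 7>5]
(A,Q,W): not NE [P1→B gives 9>7; P2→S gives 9>5; P3→Z gives 5>3]
(A,R,X): NE
(A,R,Y): not NE [P1→B gives 5>3; P2→P gives 9>6; P3→X gives 10>8]
(A,R,Z): not NE [P2→P gives 7>0; P3→X gives 10>5]
(A,R,W): not NE [P2→S gives 9>6; P3→X gives 10>2]
(A,S,X): not NE [P2→R gives 9>4; P3→Z gives 6>1]
(A,S,Y): not NE [P1→B gives 3>1; P2→P gives 9>2; P3→Z gives 6>5]
(A,S,Z): not NE [P1→B gives 8>4; P2→P gives 7>4]
(A,S,W): not NE [P1→B gives 7>4; P3→Z gives 6>3]
(B,P,X): not NE [P1→A gives 9>0; P2→Q gives 6>1; P3→Y gives 9>1]
(B,P,Y): not NE [P1→A gives 6>4]
(B,P,Z): not NE [P3→Y gives 9>0]
(B,P,W): not NE [P1→A gives 8>4; P2→Q gives 8>4; P3→Y gives 9>3]
(B,Q,X): not NE [P1→A gives 8>6; P3→Y gives 7>2]
(B,Q,Y): not NE [P2→S gives 7>1]
(B,Q,Z): not NE [P2→R gives 9>7; P3→Y gives 7>0]
(B,Q,W): not NE [P3→Y gives 7>1]
(B,R,X): not NE [P2→Q gives 6>3; P3→W gives 9>0]
(B,R,Y): not NE [P2→S gives 7>0; P3→W gives 9>4]
(B,R,Z): not NE [P1→A gives 8>4; P3→W gives 9>6]
(B,R,W): not NE [P2→Q gives 8>2]
(B,S,X): not NE [P1→A gives 7>4; P2→Q gives 6>2; P3→W gives 5>0]
(B,S,Y): not NE [P3→W gives 5>0]
(B,S,Z): not NE [P2→R gives 9>5; P3→W gives 5>2]
(B,S,W): not NE [P2→Q gives 8>7]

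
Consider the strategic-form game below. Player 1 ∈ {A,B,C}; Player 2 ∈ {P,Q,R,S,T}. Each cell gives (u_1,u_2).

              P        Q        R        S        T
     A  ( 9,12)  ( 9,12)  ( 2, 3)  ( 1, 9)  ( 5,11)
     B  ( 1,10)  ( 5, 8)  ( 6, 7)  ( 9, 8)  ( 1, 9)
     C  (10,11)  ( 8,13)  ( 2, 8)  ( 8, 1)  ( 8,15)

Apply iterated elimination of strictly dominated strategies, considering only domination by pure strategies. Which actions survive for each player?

Remaining: P1:{A,C} P2:{P,Q,T}

P2 drop R (P beats it: A:12>3 B:10>7 C:11>8)
P2 drop S (P beats it: A:12>9 B:10>8 C:11>1)
P1 drop B (A beats it: P:9>1 Q:9>5 T:5>1)
P1→{A,C} P2→{P,Q,T}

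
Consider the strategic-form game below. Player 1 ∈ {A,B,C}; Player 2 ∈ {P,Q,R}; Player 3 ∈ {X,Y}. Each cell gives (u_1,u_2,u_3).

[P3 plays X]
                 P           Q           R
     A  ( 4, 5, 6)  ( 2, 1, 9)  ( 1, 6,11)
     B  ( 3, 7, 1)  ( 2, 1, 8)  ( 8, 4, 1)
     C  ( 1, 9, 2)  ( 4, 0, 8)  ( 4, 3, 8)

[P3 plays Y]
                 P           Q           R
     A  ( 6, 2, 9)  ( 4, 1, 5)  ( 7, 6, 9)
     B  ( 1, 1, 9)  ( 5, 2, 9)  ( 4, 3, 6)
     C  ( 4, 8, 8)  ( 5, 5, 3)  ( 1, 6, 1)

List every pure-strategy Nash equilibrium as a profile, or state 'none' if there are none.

(A,P,X): not NE [P2→R gives 6>5; P3→Y gives 9>6]
(A,P,Y): not NE [P2→R gives 6>2]
(A,Q,X): not NE [P1→C gives 4>2; P2→R gives 6>1]
(A,Q,Y): not NE [P1→C gives 5>4; P2→R gives 6>1; P3→X gives 9>5]
(A,R,X): not NE [P1→B gives 8>1]
(A,R,Y): not NE [P3→X gives 11>9]
(B,P,X): not NE [P1→A gives 4>3; P3→Y gives 9>1]
(B,P,Y): not NE [P1→A gives 6>1; P2→R gives 3>1]
(B,Q,X): not NE [P1→C gives 4>2; P2→P gives 7>1; P3→Y gives 9>8]
(B,Q,Y): not NE [P2→R gives 3>2]
(B,R,X): not NE [P2→P gives 7>4; P3→Y gives 6>1]
(B,R,Y): not NE [P1→A gives 7>4]
(C,P,X): not NE [P1→A gives 4>1; P3→Y gives 8>2]
(C,P,Y): not NE [P1→A gives 6>4]
(C,Q,X): not NE [P2→P gives 9>0]
(C,Q,Y): not NE [P2→P gives 8>5; P3→X gives 8>3]
(C,R,X): not NE [P1→B gives 8>4; P2→P gives 9>3]
(C,R,Y): not NE [P1→A gives 7>1; P2→P gives 8>6; P3→X gives 8>1]

PSNE: ∅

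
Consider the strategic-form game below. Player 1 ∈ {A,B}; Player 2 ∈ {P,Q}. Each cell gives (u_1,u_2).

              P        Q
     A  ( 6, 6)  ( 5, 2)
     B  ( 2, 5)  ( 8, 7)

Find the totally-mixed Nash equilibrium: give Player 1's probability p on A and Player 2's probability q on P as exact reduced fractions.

P1 mixes 1/3 on A; P2 mixes 3/7 on P

P1 indiff ⇒ q·6+(1-q)·5 = q·2+(1-q)·8 ⇒ q(4) = (1-q)(3) ⇒ q = 3/7
P2 indiff ⇒ p·6+(1-p)·5 = p·2+(1-p)·7 ⇒ p(4) = (1-p)(2) ⇒ p = 1/3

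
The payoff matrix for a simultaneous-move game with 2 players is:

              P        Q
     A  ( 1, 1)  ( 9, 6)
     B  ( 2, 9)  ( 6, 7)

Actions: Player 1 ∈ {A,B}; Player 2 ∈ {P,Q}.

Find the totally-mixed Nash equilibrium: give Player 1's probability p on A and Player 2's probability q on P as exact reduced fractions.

P1 indiff ⇒ q·1+(1-q)·9 = q·2+(1-q)·6 ⇒ q(-1) = (1-q)(-3) ⇒ q = 3/4
P2 indiff ⇒ p·1+(1-p)·9 = p·6+(1-p)·7 ⇒ p(-5) = (1-p)(-2) ⇒ p = 2/7

p=2/7, q=3/4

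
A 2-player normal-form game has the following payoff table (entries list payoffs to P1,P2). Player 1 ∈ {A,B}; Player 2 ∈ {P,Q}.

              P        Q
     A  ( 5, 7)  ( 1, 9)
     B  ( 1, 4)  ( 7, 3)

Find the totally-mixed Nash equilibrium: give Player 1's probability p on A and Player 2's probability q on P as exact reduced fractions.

p=1/3, q=3/5

P1 indiff ⇒ q·5+(1-q)·1 = q·1+(1-q)·7 ⇒ q(4) = (1-q)(6) ⇒ q = 3/5
P2 indiff ⇒ p·7+(1-p)·4 = p·9+(1-p)·3 ⇒ p(-2) = (1-p)(-1) ⇒ p = 1/3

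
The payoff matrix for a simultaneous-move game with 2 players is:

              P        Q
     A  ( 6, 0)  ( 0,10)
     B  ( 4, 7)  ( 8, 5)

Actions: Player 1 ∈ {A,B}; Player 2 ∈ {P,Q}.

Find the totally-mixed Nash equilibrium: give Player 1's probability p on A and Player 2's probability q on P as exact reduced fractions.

P1 indiff ⇒ q·6+(1-q)·0 = q·4+(1-q)·8 ⇒ q(2) = (1-q)(8) ⇒ q = 4/5
P2 indiff ⇒ p·0+(1-p)·7 = p·10+(1-p)·5 ⇒ p(-10) = (1-p)(-2) ⇒ p = 1/6

p=1/6, q=4/5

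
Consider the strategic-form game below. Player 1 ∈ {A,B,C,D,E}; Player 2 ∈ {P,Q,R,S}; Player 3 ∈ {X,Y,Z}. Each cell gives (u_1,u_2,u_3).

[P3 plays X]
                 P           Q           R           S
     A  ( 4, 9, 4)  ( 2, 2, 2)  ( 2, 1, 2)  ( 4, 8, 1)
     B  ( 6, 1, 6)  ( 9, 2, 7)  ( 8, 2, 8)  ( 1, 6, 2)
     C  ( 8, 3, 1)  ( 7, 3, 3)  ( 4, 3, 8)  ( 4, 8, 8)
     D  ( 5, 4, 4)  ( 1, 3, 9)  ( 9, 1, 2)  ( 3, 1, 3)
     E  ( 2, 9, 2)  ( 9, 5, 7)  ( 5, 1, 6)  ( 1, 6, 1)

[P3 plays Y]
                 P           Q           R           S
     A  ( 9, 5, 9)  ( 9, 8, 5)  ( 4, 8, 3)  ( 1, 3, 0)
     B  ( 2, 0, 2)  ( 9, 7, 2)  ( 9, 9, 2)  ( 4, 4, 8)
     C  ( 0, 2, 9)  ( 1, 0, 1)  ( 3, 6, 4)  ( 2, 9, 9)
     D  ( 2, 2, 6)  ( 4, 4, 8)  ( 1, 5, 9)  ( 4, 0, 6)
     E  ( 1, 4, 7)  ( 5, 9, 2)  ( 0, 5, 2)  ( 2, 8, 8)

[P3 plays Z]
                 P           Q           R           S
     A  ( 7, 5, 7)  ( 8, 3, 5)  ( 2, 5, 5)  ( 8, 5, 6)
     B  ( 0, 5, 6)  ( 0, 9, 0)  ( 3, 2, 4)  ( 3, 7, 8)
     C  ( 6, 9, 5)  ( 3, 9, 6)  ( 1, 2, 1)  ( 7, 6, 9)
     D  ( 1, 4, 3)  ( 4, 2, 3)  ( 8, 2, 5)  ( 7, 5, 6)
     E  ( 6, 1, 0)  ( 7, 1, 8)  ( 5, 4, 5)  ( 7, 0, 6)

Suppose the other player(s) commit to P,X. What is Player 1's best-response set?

u_1(A vs P,X) = 4
u_1(B vs P,X) = 6
u_1(C vs P,X) = 8
u_1(D vs P,X) = 5
u_1(E vs P,X) = 2
max payoff 8 at {C}

P1 best: {C}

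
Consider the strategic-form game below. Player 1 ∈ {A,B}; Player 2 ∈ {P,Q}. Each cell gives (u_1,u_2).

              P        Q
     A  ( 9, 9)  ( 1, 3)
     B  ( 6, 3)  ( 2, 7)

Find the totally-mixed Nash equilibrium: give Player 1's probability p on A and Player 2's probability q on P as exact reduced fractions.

(p,q) = (2/5, 1/4)

P1 indiff ⇒ q·9+(1-q)·1 = q·6+(1-q)·2 ⇒ q(3) = (1-q)(1) ⇒ q = 1/4
P2 indiff ⇒ p·9+(1-p)·3 = p·3+(1-p)·7 ⇒ p(6) = (1-p)(4) ⇒ p = 2/5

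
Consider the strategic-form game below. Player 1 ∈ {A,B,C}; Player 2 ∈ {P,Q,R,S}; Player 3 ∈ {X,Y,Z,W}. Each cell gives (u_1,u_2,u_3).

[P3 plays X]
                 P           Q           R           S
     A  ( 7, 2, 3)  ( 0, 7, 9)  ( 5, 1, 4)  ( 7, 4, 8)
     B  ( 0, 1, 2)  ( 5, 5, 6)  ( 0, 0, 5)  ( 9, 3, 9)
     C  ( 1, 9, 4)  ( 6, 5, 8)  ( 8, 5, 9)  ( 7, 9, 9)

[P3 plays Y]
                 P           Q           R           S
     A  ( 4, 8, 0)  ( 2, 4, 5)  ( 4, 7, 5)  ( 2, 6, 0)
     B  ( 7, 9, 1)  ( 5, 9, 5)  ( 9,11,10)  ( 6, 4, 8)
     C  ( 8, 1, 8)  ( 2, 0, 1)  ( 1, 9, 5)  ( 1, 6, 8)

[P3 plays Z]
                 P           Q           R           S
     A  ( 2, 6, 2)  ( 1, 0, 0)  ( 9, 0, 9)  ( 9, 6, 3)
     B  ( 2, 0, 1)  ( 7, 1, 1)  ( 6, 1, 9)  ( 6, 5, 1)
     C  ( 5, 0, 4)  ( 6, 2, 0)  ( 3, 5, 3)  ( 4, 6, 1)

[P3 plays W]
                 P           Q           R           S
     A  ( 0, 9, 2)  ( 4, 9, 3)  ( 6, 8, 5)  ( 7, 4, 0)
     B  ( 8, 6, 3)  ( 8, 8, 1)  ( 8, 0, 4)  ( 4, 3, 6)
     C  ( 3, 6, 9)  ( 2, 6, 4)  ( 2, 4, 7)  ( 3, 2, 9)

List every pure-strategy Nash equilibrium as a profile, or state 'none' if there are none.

(A,P,X): not NE [P2→Q gives 7>2]
(A,P,Y): not NE [P1→C gives 8>4; P3→X gives 3>0]
(A,P,Z): not NE [P1→C gives 5>2; P3→X gives 3>2]
(A,P,W): not NE [P1→B gives 8>0; P3→X gives 3>2]
(A,Q,X): not NE [P1→C gives 6>0]
(A,Q,Y): not NE [P1→B gives 5>2; P2→P gives 8>4; P3→X gives 9>5]
(A,Q,Z): not NE [P1→B gives 7>1; P2→S gives 6>0; P3→X gives 9>0]
(A,Q,W): not NE [P1→B gives 8>4; P3→X gives 9>3]
(A,R,X): not NE [P1→C gives 8>5; P2→Q gives 7>1; P3→Z gives 9>4]
(A,R,Y): not NE [P1→B gives 9>4; P2→P gives 8>7; P3→Z gives 9>5]
(A,R,Z): not NE [P2→S gives 6>0]
(A,R,W): not NE [P1→B gives 8>6; P2→Q gives 9>8; P3→Z gives 9>5]
(A,S,X): not NE [P1→B gives 9>7; P2→Q gives 7>4]
(A,S,Y): not NE [P1→B gives 6>2; P2→P gives 8>6; P3→X gives 8>0]
(A,S,Z): not NE [P3→X gives 8>3]
(A,S,W): not NE [P2→Q gives 9>4; P3→X gives 8>0]
(B,P,X): not NE [P1→A gives 7>0; P2→Q gives 5>1; P3→W gives 3>2]
(B,P,Y): not NE [P1→C gives 8>7; P2→R gives 11>9; P3→W gives 3>1]
(B,P,Z): not NE [P1→C gives 5>2; P2→S gives 5>0; P3→W gives 3>1]
(B,P,W): not NE [P2→Q gives 8>6]
(B,Q,X): not NE [P1→C gives 6>5]
(B,Q,Y): not NE [P2→R gives 11>9; P3→X gives 6>5]
(B,Q,Z): not NE [P2→S gives 5>1; P3→X gives 6>1]
(B,Q,W): not NE [P3→X gives 6>1]
(B,R,X): not NE [P1→C gives 8>0; P2→Q gives 5>0; P3→Y gives 10>5]
(B,R,Y): NE
(B,R,Z): not NE [P1→A gives 9>6; P2→S gives 5>1; P3→Y gives 10>9]
(B,R,W): not NE [P2→Q gives 8>0; P3→Y gives 10>4]
(B,S,X): not NE [P2→Q gives 5>3]
(B,S,Y): not NE [P2→R gives 11>4; P3→X gives 9>8]
(B,S,Z): not NE [P1→A gives 9>6; P3→X gives 9>1]
(B,S,W): not NE [P1→A gives 7>4; P2→Q gives 8>3; P3→X gives 9>6]
(C,P,X): not NE [P1→A gives 7>1; P3→W gives 9>4]
(C,P,Y): not NE [P2→R gives 9>1; P3→W gives 9>8]
(C,P,Z): not NE [P2→S gives 6>0; P3→W gives 9>4]
(C,P,W): not NE [P1→B gives 8>3]
(C,Q,X): not NE [P2→S gives 9>5]
(C,Q,Y): not NE [P1→B gives 5>2; P2→R gives 9>0; P3→X gives 8>1]
(C,Q,Z): not NE [P1→B gives 7>6; P2→S gives 6>2; P3→X gives 8>0]
(C,Q,W): not NE [P1→B gives 8>2; P3→X gives 8>4]
(C,R,X): not NE [P2→S gives 9>5]
(C,R,Y): not NE [P1→B gives 9>1; P3→X gives 9>5]
(C,R,Z): not NE [P1→A gives 9>3; P2→S gives 6>5; P3→X gives 9>3]
(C,R,W): not NE [P1→B gives 8>2; P2→Q gives 6>4; P3→X gives 9>7]
(C,S,X): not NE [P1→B gives 9>7]
(C,S,Y): not NE [P1→B gives 6>1; P2→R gives 9>6; P3→W gives 9>8]
(C,S,Z): not NE [P1→A gives 9>4; P3→W gives 9>1]
(C,S,W): not NE [P1→A gives 7>3; P2→Q gives 6>2]

NE set: (B,R,Y)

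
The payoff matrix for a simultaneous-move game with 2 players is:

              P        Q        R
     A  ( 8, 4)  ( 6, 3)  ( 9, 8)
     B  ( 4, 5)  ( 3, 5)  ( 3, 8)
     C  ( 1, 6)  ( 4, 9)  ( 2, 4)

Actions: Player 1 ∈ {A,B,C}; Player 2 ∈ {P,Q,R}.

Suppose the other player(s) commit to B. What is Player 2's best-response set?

u_2(P vs B) = 5
u_2(Q vs B) = 5
u_2(R vs B) = 8
max payoff 8 at {R}

BR_2 = {R}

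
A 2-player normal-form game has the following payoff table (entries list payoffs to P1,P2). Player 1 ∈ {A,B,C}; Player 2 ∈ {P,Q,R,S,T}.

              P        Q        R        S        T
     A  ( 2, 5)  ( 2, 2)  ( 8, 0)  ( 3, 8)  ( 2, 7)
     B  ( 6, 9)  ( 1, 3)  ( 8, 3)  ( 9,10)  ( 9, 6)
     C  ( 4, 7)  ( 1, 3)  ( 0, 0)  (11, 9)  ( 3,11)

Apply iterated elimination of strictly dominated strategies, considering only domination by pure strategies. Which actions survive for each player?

Survivors P1:{B,C} P2:{S,T}

P2 drop P (S beats it: A:8>5 B:10>9 C:9>7)
P2 drop Q (S beats it: A:8>2 B:10>3 C:9>3)
P2 drop R (S beats it: A:8>0 B:10>3 C:9>0)
P1 drop A (B beats it: S:9>3 T:9>2)
P1→{B,C} P2→{S,T}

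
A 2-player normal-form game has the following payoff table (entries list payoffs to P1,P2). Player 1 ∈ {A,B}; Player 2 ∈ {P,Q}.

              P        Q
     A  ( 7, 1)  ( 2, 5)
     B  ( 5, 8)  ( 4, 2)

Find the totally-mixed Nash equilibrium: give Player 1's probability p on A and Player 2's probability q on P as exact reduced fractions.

(p,q) = (3/5, 1/2)

P1 indiff ⇒ q·7+(1-q)·2 = q·5+(1-q)·4 ⇒ q(2) = (1-q)(2) ⇒ q = 1/2
P2 indiff ⇒ p·1+(1-p)·8 = p·5+(1-p)·2 ⇒ p(-4) = (1-p)(-6) ⇒ p = 3/5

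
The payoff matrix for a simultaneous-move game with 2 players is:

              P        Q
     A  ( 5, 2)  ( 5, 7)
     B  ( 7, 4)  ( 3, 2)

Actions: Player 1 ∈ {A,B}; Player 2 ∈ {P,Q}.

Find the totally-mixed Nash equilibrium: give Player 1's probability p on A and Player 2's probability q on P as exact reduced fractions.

(p,q) = (2/7, 1/2)

P1 indiff ⇒ q·5+(1-q)·5 = q·7+(1-q)·3 ⇒ q(-2) = (1-q)(-2) ⇒ q = 1/2
P2 indiff ⇒ p·2+(1-p)·4 = p·7+(1-p)·2 ⇒ p(-5) = (1-p)(-2) ⇒ p = 2/7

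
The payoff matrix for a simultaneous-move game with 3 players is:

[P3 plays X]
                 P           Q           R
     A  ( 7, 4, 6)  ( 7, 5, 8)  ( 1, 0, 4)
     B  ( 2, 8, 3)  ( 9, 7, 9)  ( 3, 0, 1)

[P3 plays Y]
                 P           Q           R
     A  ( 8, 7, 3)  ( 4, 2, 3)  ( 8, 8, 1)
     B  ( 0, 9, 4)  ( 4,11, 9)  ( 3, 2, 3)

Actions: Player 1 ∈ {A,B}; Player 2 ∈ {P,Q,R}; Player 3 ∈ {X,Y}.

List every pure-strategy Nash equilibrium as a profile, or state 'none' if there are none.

Nash profiles: (B,Q,Y)

(A,P,X): not NE [P2→Q gives 5>4]
(A,P,Y): not NE [P2→R gives 8>7; P3→X gives 6>3]
(A,Q,X): not NE [P1→B gives 9>7]
(A,Q,Y): not NE [P2→R gives 8>2; P3→X gives 8>3]
(A,R,X): not NE [P1→B gives 3>1; P2→Q gives 5>0]
(A,R,Y): not NE [P3→X gives 4>1]
(B,P,X): not NE [P1→A gives 7>2; P3→Y gives 4>3]
(B,P,Y): not NE [P1→A gives 8>0; P2→Q gives 11>9]
(B,Q,X): not NE [P2→P gives 8>7]
(B,Q,Y): NE
(B,R,X): not NE [P2→P gives 8>0; P3→Y gives 3>1]
(B,R,Y): not NE [P1→A gives 8>3; P2→Q gives 11>2]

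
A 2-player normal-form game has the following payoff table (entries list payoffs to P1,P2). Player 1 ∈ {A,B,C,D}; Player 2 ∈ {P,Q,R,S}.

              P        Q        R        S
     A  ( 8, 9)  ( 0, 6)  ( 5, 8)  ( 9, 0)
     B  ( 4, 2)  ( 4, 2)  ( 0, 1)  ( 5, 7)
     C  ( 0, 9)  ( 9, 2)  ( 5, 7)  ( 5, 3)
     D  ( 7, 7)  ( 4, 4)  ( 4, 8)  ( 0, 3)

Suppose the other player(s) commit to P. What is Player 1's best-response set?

BR_1 = {A}

u_1(A vs P) = 8
u_1(B vs P) = 4
u_1(C vs P) = 0
u_1(D vs P) = 7
max payoff 8 at {A}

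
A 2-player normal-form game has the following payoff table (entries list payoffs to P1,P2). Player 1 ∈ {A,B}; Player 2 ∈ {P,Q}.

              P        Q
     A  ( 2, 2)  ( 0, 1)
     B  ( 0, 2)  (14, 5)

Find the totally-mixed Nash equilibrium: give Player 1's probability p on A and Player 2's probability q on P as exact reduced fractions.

(p,q) = (3/4, 7/8)

P1 indiff ⇒ q·2+(1-q)·0 = q·0+(1-q)·14 ⇒ q(2) = (1-q)(14) ⇒ q = 7/8
P2 indiff ⇒ p·2+(1-p)·2 = p·1+(1-p)·5 ⇒ p(1) = (1-p)(3) ⇒ p = 3/4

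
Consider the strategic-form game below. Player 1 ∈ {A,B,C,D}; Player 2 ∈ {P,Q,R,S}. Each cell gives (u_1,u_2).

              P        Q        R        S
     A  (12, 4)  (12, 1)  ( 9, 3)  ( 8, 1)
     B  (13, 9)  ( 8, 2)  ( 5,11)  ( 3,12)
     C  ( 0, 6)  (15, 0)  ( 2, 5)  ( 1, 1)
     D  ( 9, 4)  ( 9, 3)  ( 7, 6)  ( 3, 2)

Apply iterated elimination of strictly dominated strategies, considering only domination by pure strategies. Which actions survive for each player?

P1 drop D (A beats it: P:12>9 Q:12>9 R:9>7 S:8>3)
P2 drop Q (P beats it: A:4>1 B:9>2 C:6>0)
P1 drop C (A beats it: P:12>0 R:9>2 S:8>1)
P1→{A,B} P2→{P,R,S}

IESDS → P1:{A,B} P2:{P,R,S}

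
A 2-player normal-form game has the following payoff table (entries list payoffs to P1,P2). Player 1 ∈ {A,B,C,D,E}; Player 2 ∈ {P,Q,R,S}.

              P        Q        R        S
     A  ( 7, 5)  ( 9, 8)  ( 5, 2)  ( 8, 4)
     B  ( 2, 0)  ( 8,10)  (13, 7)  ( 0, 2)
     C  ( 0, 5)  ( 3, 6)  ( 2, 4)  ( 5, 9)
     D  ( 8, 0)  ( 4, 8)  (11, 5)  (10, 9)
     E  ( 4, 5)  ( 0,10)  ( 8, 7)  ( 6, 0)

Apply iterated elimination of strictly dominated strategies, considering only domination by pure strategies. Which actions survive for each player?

P1 drop C (A beats it: P:7>0 Q:9>3 R:5>2 S:8>5)
P1 drop E (D beats it: P:8>4 Q:4>0 R:11>8 S:10>6)
P2 drop P (Q beats it: A:8>5 B:10>0 D:8>0)
P2 drop R (Q beats it: A:8>2 B:10>7 D:8>5)
P1 drop B (A beats it: Q:9>8 S:8>0)
P1→{A,D} P2→{Q,S}

Survivors P1:{A,D} P2:{Q,S}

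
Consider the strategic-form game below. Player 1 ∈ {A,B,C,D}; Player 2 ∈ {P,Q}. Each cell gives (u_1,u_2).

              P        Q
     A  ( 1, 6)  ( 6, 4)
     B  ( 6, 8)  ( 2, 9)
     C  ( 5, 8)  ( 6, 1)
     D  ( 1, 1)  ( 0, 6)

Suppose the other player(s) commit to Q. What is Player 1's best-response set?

P1 best: {A,C}

u_1(A vs Q) = 6
u_1(B vs Q) = 2
u_1(C vs Q) = 6
u_1(D vs Q) = 0
max payoff 6 at {A,C}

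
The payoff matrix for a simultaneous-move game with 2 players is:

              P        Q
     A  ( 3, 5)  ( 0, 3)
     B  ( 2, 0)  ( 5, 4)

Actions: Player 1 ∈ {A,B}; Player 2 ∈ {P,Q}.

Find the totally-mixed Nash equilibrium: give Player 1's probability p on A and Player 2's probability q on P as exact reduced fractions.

p=2/3, q=5/6

P1 indiff ⇒ q·3+(1-q)·0 = q·2+(1-q)·5 ⇒ q(1) = (1-q)(5) ⇒ q = 5/6
P2 indiff ⇒ p·5+(1-p)·0 = p·3+(1-p)·4 ⇒ p(2) = (1-p)(4) ⇒ p = 2/3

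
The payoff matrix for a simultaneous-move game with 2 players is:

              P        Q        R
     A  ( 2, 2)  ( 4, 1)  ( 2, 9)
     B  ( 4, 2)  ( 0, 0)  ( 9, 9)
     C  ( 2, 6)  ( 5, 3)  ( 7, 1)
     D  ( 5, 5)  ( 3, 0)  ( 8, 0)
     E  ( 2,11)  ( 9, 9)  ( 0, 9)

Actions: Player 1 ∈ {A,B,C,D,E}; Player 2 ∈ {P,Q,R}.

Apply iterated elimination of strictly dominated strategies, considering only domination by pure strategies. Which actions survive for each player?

P2 drop Q (P beats it: A:2>1 B:2>0 C:6>3 D:5>0 E:11>9)
P1 drop A (B beats it: P:4>2 R:9>2)
P1 drop C (B beats it: P:4>2 R:9>7)
P1 drop E (B beats it: P:4>2 R:9>0)
P1→{B,D} P2→{P,R}

IESDS → P1:{B,D} P2:{P,R}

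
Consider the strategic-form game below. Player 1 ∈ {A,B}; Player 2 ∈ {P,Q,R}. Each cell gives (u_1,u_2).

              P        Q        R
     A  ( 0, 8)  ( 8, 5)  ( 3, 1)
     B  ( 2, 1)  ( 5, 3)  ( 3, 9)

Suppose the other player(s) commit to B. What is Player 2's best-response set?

u_2(P vs B) = 1
u_2(Q vs B) = 3
u_2(R vs B) = 9
max payoff 9 at {R}

BR_2 = {R}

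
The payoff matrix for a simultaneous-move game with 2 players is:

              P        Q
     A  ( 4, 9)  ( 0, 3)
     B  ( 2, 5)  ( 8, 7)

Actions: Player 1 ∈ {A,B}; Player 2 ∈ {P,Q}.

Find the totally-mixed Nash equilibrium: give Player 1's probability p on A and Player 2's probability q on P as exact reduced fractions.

P1 indiff ⇒ q·4+(1-q)·0 = q·2+(1-q)·8 ⇒ q(2) = (1-q)(8) ⇒ q = 4/5
P2 indiff ⇒ p·9+(1-p)·5 = p·3+(1-p)·7 ⇒ p(6) = (1-p)(2) ⇒ p = 1/4

p=1/4, q=4/5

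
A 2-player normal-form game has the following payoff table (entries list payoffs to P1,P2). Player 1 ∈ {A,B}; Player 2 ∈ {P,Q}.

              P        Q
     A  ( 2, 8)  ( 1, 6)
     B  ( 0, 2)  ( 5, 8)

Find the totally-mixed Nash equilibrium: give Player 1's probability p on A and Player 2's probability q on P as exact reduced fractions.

P1 mixes 3/4 on A; P2 mixes 2/3 on P

P1 indiff ⇒ q·2+(1-q)·1 = q·0+(1-q)·5 ⇒ q(2) = (1-q)(4) ⇒ q = 2/3
P2 indiff ⇒ p·8+(1-p)·2 = p·6+(1-p)·8 ⇒ p(2) = (1-p)(6) ⇒ p = 3/4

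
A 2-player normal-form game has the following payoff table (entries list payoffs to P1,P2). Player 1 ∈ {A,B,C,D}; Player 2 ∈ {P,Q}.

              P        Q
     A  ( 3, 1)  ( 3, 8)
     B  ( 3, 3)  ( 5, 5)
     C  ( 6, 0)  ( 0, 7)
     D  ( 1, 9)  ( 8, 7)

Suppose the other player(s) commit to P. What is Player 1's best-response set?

u_1(A vs P) = 3
u_1(B vs P) = 3
u_1(C vs P) = 6
u_1(D vs P) = 1
max payoff 6 at {C}

P1 best: {C}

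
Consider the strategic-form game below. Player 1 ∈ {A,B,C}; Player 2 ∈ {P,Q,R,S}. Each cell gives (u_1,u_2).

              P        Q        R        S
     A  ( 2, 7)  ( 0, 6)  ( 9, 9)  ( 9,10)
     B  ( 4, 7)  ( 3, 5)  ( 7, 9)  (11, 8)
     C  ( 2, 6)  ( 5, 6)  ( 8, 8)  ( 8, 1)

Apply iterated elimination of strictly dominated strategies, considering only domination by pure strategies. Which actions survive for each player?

P2 drop P (R beats it: A:9>7 B:9>7 C:8>6)
P2 drop Q (R beats it: A:9>6 B:9>5 C:8>6)
P1 drop C (A beats it: R:9>8 S:9>8)
P1→{A,B} P2→{R,S}

IESDS → P1:{A,B} P2:{R,S}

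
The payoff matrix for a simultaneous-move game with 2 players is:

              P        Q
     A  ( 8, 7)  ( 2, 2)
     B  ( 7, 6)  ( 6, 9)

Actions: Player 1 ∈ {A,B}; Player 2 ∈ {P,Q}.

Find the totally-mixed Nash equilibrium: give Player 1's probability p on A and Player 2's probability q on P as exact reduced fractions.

P1 mixes 3/8 on A; P2 mixes 4/5 on P

P1 indiff ⇒ q·8+(1-q)·2 = q·7+(1-q)·6 ⇒ q(1) = (1-q)(4) ⇒ q = 4/5
P2 indiff ⇒ p·7+(1-p)·6 = p·2+(1-p)·9 ⇒ p(5) = (1-p)(3) ⇒ p = 3/8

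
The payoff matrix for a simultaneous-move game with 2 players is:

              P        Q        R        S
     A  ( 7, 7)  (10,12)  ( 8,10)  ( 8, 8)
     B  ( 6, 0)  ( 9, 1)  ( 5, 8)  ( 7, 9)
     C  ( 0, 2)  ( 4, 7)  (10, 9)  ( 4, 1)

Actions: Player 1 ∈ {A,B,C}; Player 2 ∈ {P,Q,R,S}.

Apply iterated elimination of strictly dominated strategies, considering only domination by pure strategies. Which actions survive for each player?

P1 drop B (A beats it: P:7>6 Q:10>9 R:8>5 S:8>7)
P2 drop P (Q beats it: A:12>7 C:7>2)
P2 drop S (Q beats it: A:12>8 C:7>1)
P1→{A,C} P2→{Q,R}

IESDS → P1:{A,C} P2:{Q,R}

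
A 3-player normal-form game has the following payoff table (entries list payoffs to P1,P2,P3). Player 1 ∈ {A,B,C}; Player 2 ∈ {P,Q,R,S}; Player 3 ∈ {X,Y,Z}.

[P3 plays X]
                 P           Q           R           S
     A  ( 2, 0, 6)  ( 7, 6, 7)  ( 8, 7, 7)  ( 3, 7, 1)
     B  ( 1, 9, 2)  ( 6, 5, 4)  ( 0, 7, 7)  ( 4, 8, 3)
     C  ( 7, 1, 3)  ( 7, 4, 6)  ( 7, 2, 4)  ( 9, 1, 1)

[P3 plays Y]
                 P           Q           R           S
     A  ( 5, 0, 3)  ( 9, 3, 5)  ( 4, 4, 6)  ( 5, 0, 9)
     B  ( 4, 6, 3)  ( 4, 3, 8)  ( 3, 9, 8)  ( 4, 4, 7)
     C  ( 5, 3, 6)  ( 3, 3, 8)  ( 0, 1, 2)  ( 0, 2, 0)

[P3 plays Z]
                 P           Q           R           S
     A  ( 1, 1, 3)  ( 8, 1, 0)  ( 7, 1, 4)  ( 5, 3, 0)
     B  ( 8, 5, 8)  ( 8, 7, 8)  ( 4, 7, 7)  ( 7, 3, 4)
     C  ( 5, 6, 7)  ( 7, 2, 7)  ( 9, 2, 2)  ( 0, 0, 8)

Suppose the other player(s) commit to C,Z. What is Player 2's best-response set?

u_2(P vs C,Z) = 6
u_2(Q vs C,Z) = 2
u_2(R vs C,Z) = 2
u_2(S vs C,Z) = 0
max payoff 6 at {P}

argmax u_2 = {P}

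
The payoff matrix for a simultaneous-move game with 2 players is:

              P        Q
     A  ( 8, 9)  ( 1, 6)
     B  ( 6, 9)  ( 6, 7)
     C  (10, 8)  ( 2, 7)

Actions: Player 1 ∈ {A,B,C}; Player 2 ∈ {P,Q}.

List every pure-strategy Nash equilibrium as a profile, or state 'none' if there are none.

(A,P): not NE [P1→C gives 10>8]
(A,Q): not NE [P1→B gives 6>1; P2→P gives 9>6]
(B,P): not NE [P1→C gives 10>6]
(B,Q): not NE [P2→P gives 9>7]
(C,P): NE
(C,Q): not NE [P1→B gives 6>2; P2→P gives 8>7]

NE set: (C,P)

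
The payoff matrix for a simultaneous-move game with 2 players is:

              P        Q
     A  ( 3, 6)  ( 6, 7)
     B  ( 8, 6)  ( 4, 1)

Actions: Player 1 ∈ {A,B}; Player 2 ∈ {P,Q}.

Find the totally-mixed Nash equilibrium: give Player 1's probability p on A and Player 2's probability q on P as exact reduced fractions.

P1 mixes 5/6 on A; P2 mixes 2/7 on P

P1 indiff ⇒ q·3+(1-q)·6 = q·8+(1-q)·4 ⇒ q(-5) = (1-q)(-2) ⇒ q = 2/7
P2 indiff ⇒ p·6+(1-p)·6 = p·7+(1-p)·1 ⇒ p(-1) = (1-p)(-5) ⇒ p = 5/6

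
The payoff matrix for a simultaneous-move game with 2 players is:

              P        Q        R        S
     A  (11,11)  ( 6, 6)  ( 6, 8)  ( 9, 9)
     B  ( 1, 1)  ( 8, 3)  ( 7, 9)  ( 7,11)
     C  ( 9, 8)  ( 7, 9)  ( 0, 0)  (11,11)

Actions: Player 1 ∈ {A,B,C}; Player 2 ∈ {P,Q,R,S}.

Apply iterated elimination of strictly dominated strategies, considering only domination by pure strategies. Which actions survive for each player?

IESDS → P1:{A,C} P2:{P,S}

P2 drop Q (S beats it: A:9>6 B:11>3 C:11>9)
P2 drop R (S beats it: A:9>8 B:11>9 C:11>0)
P1 drop B (A beats it: P:11>1 S:9>7)
P1→{A,C} P2→{P,S}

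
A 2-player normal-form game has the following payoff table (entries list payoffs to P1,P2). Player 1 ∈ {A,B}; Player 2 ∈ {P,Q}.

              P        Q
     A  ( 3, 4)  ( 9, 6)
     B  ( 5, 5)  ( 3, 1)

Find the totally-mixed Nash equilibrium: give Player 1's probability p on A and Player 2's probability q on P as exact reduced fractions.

p=2/3, q=3/4

P1 indiff ⇒ q·3+(1-q)·9 = q·5+(1-q)·3 ⇒ q(-2) = (1-q)(-6) ⇒ q = 3/4
P2 indiff ⇒ p·4+(1-p)·5 = p·6+(1-p)·1 ⇒ p(-2) = (1-p)(-4) ⇒ p = 2/3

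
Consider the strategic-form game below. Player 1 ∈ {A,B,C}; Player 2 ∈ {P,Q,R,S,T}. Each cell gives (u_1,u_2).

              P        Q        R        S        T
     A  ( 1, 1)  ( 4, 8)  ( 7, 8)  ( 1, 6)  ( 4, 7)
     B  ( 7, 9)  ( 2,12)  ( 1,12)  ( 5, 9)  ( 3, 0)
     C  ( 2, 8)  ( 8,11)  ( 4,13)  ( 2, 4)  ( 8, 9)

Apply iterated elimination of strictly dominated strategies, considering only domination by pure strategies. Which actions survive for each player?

P2 drop P (Q beats it: A:8>1 B:12>9 C:11>8)
P2 drop S (Q beats it: A:8>6 B:12>9 C:11>4)
P1 drop B (A beats it: Q:4>2 R:7>1 T:4>3)
P2 drop T (Q beats it: A:8>7 C:11>9)
P1→{A,C} P2→{Q,R}

Remaining: P1:{A,C} P2:{Q,R}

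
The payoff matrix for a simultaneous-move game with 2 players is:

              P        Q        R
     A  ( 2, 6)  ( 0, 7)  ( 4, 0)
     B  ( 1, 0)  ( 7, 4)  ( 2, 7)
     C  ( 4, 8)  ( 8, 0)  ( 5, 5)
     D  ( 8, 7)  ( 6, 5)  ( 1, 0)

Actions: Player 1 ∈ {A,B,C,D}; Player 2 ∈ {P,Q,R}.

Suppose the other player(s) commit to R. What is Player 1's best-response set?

u_1(A vs R) = 4
u_1(B vs R) = 2
u_1(C vs R) = 5
u_1(D vs R) = 1
max payoff 5 at {C}

BR_1 = {C}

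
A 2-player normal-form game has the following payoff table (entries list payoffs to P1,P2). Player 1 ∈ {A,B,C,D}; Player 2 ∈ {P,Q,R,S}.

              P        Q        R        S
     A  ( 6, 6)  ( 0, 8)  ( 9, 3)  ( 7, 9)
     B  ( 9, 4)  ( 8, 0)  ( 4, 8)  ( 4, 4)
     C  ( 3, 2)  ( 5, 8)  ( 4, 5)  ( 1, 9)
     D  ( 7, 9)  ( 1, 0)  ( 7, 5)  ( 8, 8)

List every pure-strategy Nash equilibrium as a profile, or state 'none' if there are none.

(A,P): not NE [P1→B gives 9>6; P2→S gives 9>6]
(A,Q): not NE [P1→B gives 8>0; P2→S gives 9>8]
(A,R): not NE [P2→S gives 9>3]
(A,S): not NE [P1→D gives 8>7]
(B,P): not NE [P2→R gives 8>4]
(B,Q): not NE [P2→R gives 8>0]
(B,R): not NE [P1→A gives 9>4]
(B,S): not NE [P1→D gives 8>4; P2→R gives 8>4]
(C,P): not NE [P1→B gives 9>3; P2→S gives 9>2]
(C,Q): not NE [P1→B gives 8>5; P2→S gives 9>8]
(C,R): not NE [P1→A gives 9>4; P2→S gives 9>5]
(C,S): not NE [P1→D gives 8>1]
(D,P): not NE [P1→B gives 9>7]
(D,Q): not NE [P1→B gives 8>1; P2→P gives 9>0]
(D,R): not NE [P1→A gives 9>7; P2→P gives 9>5]
(D,S): not NE [P2→P gives 9>8]

No pure NE.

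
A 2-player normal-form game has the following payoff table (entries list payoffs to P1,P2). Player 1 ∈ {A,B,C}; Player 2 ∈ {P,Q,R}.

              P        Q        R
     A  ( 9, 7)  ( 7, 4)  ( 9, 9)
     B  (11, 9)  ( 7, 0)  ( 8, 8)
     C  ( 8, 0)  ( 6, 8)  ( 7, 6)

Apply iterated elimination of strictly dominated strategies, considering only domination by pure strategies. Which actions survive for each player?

IESDS → P1:{A,B} P2:{P,R}

P1 drop C (A beats it: P:9>8 Q:7>6 R:9>7)
P2 drop Q (P beats it: A:7>4 B:9>0)
P1→{A,B} P2→{P,R}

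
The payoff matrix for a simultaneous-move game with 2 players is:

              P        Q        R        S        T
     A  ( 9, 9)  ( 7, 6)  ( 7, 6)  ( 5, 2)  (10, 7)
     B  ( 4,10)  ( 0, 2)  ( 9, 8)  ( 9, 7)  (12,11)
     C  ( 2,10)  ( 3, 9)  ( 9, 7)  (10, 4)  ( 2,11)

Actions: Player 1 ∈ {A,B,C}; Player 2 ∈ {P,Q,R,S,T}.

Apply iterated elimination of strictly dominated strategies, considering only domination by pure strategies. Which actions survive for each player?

P2 drop Q (P beats it: A:9>6 B:10>2 C:10>9)
P2 drop R (P beats it: A:9>6 B:10>8 C:10>7)
P2 drop S (P beats it: A:9>2 B:10>7 C:10>4)
P1 drop C (A beats it: P:9>2 T:10>2)
P1→{A,B} P2→{P,T}

Remaining: P1:{A,B} P2:{P,T}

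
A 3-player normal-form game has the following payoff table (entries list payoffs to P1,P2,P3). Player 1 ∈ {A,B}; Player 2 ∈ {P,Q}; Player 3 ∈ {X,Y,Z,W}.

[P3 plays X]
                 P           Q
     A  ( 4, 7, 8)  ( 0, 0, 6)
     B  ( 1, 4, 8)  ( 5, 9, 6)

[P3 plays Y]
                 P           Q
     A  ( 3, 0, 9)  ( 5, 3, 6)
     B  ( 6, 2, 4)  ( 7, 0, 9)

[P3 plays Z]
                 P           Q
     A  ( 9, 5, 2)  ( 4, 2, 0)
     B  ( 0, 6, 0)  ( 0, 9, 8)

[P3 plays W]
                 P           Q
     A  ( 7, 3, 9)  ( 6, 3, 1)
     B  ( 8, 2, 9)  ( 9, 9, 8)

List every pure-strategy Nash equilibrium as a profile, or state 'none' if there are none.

Equilibria: none

(A,P,X): not NE [P3→W gives 9>8]
(A,P,Y): not NE [P1→B gives 6>3; P2→Q gives 3>0]
(A,P,Z): not NE [P3→W gives 9>2]
(A,P,W): not NE [P1→B gives 8>7]
(A,Q,X): not NE [P1→B gives 5>0; P2→P gives 7>0]
(A,Q,Y): not NE [P1→B gives 7>5]
(A,Q,Z): not NE [P2→P gives 5>2; P3→Y gives 6>0]
(A,Q,W): not NE [P1→B gives 9>6; P3→Y gives 6>1]
(B,P,X): not NE [P1→A gives 4>1; P2→Q gives 9>4; P3→W gives 9>8]
(B,P,Y): not NE [P3→W gives 9>4]
(B,P,Z): not NE [P1→A gives 9>0; P2→Q gives 9>6; P3→W gives 9>0]
(B,P,W): not NE [P2→Q gives 9>2]
(B,Q,X): not NE [P3→Y gives 9>6]
(B,Q,Y): not NE [P2→P gives 2>0]
(B,Q,Z): not NE [P1→A gives 4>0; P3→Y gives 9>8]
(B,Q,W): not NE [P3→Y gives 9>8]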